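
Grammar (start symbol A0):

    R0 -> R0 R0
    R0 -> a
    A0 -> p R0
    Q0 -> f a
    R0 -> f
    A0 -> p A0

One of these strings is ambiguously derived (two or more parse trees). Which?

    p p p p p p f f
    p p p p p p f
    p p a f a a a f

p p p p p p f f: 1 tree
p p p p p p f: 1 tree
p p a f a a a f: 42 trees

p p a f a a a f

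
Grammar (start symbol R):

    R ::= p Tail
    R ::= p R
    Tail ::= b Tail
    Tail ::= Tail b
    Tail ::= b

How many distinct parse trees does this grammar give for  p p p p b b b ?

Parse trees for p p p p b b b:
  [R p [R p [R p [R p [Tail b [Tail b [Tail b]]]]]]]
  [R p [R p [R p [R p [Tail b [Tail [Tail b] b]]]]]]
  [R p [R p [R p [R p [Tail [Tail b [Tail b]] b]]]]]
  [R p [R p [R p [R p [Tail [Tail [Tail b] b] b]]]]]

4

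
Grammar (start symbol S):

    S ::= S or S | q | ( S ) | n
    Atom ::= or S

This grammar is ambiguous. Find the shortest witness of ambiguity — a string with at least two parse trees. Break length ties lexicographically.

n or n or n

length 1: no string has ≥2 trees
length 3: no string has ≥2 trees
length 5: n or n or n has 2 parse trees

Two derivations of n or n or n:
  S ⇒ S or S ⇒ S or S or S ⇒ n or S or S ⇒ n or n or S ⇒ n or n or n
  S ⇒ S or S ⇒ n or S ⇒ n or S or S ⇒ n or n or S ⇒ n or n or n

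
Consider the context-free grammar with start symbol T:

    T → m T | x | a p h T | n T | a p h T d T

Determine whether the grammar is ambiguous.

Ambiguous

Witness: a p h a p h x d x

Derivation 1: T ⇒ a p h T ⇒ a p h a p h T d T ⇒ a p h a p h x d T ⇒ a p h a p h x d x
Derivation 2: T ⇒ a p h T d T ⇒ a p h a p h T d T ⇒ a p h a p h x d T ⇒ a p h a p h x d x

Two distinct leftmost derivations for the same string.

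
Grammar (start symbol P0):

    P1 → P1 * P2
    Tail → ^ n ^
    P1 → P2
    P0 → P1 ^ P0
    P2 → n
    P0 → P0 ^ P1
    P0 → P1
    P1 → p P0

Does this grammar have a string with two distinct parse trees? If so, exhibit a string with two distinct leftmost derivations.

Ambiguous

Witness: n ^ n

Derivation 1: P0 ⇒ P1 ^ P0 ⇒ P2 ^ P0 ⇒ n ^ P0 ⇒ n ^ P1 ⇒ n ^ P2 ⇒ n ^ n
Derivation 2: P0 ⇒ P0 ^ P1 ⇒ P1 ^ P1 ⇒ P2 ^ P1 ⇒ n ^ P1 ⇒ n ^ P2 ⇒ n ^ n

Two distinct leftmost derivations for the same string.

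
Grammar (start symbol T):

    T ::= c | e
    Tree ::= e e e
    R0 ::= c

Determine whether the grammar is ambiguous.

(Tree, R0 are unreachable from T, so their rules don't affect L(T).) The reachable rules are right-linear with at most one rule per (nonterminal, next-terminal) pair. Each input token forces the next rule, so parsing is deterministic.

Unambiguous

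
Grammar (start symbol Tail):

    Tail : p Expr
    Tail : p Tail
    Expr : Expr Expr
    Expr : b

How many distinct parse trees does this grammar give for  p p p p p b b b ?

Parse trees for p p p p p b b b:
  [Tail p [Tail p [Tail p [Tail p [Tail p [Expr [Expr b] [Expr [Expr b] [Expr b]]]]]]]]
  [Tail p [Tail p [Tail p [Tail p [Tail p [Expr [Expr [Expr b] [Expr b]] [Expr b]]]]]]]

2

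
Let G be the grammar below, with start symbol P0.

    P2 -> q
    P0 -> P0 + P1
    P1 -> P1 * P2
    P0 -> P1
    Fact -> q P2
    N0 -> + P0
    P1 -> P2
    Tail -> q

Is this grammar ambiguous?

Unambiguous

(Fact, Tail, N0 are unreachable from P0, so their rules don't affect L(P0).) The grammar is stratified — P0 handles '+' (left-recursive), P1 handles '*', P2 atoms. Each operator has a fixed associativity and precedence level, so every string has one parse.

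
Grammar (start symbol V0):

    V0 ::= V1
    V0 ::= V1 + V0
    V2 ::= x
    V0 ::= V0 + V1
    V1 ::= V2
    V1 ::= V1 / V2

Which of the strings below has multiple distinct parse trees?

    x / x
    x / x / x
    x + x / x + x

x + x / x + x

x / x: 1 tree
x / x / x: 1 tree
x + x / x + x: 4 trees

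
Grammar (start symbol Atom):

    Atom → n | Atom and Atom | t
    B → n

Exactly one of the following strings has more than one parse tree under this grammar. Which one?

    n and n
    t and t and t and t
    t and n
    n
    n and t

n and n: 1 tree
t and t and t and t: 5 trees
t and n: 1 tree
n: 1 tree
n and t: 1 tree

t and t and t and t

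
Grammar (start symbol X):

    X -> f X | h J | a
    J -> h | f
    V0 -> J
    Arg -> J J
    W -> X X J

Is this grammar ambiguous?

Only X, J are reachable from X; ignoring the rest: Each reachable nonterminal has at most one production per leading terminal, and all productions are right-linear; the derivation is determined token-by-token.

Unambiguous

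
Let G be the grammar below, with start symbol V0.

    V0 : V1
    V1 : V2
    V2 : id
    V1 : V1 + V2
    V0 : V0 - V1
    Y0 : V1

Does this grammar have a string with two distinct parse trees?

(Y0 is unreachable from V0, so its rules don't affect L(V0).) This is a standard precedence ladder (V0 over V1 over V2), with each level left-recursive on its own operator ('-' at V0, '+' at V1). That structure is LR(1), hence unambiguous.

Unambiguous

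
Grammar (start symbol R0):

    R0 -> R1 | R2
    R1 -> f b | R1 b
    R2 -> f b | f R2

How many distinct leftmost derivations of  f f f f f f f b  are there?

Parse trees for f f f f f f f b:
  [R0 [R2 f [R2 f [R2 f [R2 f [R2 f [R2 f [R2 f b]]]]]]]]

1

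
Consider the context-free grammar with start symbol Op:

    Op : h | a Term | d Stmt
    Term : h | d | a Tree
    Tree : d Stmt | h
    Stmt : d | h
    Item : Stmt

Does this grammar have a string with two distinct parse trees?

Unambiguous

(Item is unreachable from Op, so its rules don't affect L(Op).) Restricted to the reachable nonterminals, every rule has the form A → t or A → t B, and no two rules for the same A share a first terminal. The grammar encodes a DFA — one run per string.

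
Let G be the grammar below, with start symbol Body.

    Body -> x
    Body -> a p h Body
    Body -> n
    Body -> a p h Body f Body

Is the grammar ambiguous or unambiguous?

Witness: a p h a p h n f n

Derivation 1: Body ⇒ a p h Body ⇒ a p h a p h Body f Body ⇒ a p h a p h n f Body ⇒ a p h a p h n f n
Derivation 2: Body ⇒ a p h Body f Body ⇒ a p h a p h Body f Body ⇒ a p h a p h n f Body ⇒ a p h a p h n f n

Two distinct leftmost derivations for the same string.

Ambiguous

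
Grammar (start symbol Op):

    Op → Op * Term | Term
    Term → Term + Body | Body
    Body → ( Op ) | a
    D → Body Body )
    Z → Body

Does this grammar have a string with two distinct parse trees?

(D, Z are unreachable from Op, so their rules don't affect L(Op).) Op → Op * Term | Term  ;  Term → Term + Body | Body  — a left-associative chain with Body at the bottom. Each string factors uniquely by precedence.

Unambiguous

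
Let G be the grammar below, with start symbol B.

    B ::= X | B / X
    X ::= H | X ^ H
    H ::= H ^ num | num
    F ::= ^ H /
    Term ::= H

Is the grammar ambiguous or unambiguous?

Witness: num ^ num

Derivation 1: B ⇒ X ⇒ H ⇒ H ^ num ⇒ num ^ num
Derivation 2: B ⇒ X ⇒ X ^ H ⇒ H ^ H ⇒ num ^ H ⇒ num ^ num

Two distinct leftmost derivations for the same string.

Ambiguous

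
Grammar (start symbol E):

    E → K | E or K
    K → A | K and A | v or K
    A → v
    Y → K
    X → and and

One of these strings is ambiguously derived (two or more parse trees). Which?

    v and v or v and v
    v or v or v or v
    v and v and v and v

v or v or v or v

v and v or v and v: 1 tree
v or v or v or v: 8 trees
v and v and v and v: 1 tree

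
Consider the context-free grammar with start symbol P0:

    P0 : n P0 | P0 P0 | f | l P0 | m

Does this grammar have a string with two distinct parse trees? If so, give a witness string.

Witness: f f f

Derivation 1: P0 ⇒ P0 P0 ⇒ P0 P0 P0 ⇒ f P0 P0 ⇒ f f P0 ⇒ f f f
Derivation 2: P0 ⇒ P0 P0 ⇒ f P0 ⇒ f P0 P0 ⇒ f f P0 ⇒ f f f

Two distinct leftmost derivations for the same string.

Ambiguous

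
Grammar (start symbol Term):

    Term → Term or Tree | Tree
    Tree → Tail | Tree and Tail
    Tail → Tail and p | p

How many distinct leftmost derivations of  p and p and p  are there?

Parse trees for p and p and p:
  [Term [Tree [Tail [Tail [Tail p] and p] and p]]]
  [Term [Tree [Tree [Tail p]] and [Tail [Tail p] and p]]]
  [Term [Tree [Tree [Tail [Tail p] and p]] and [Tail p]]]
  [Term [Tree [Tree [Tree [Tail p]] and [Tail p]] and [Tail p]]]

4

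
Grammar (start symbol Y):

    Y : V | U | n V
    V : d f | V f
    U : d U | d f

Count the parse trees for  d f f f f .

Parse trees for d f f f f:
  [Y [V [V [V [V d f] f] f] f]]

1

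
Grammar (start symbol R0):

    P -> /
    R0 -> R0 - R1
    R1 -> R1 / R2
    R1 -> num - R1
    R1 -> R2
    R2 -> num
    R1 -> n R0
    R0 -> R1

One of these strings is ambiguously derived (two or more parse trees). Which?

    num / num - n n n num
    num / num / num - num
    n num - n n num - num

num / num - n n n num: 1 tree
num / num / num - num: 1 tree
n num - n n num - num: 14 trees

n num - n n num - num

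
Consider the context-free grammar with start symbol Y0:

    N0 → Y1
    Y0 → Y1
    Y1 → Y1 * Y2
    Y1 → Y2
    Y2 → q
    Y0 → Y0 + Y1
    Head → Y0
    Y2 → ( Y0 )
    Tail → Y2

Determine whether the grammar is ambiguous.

Only Y0, Y1, Y2 are reachable from Y0; ignoring the rest: The grammar is stratified — Y0 handles '+' (left-recursive), Y1 handles '*', Y2 atoms. Each operator has a fixed associativity and precedence level, so every string has one parse.

Unambiguous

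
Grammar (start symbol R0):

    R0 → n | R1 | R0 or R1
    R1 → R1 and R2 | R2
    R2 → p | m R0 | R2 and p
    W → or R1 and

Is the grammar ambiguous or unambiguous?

Ambiguous

Witness: p and p

Derivation 1: R0 ⇒ R1 ⇒ R1 and R2 ⇒ R2 and R2 ⇒ p and R2 ⇒ p and p
Derivation 2: R0 ⇒ R1 ⇒ R2 ⇒ R2 and p ⇒ p and p

Two distinct leftmost derivations for the same string.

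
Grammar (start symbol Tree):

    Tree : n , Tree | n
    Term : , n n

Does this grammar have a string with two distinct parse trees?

Only Tree is reachable from Tree; ignoring the rest: The reachable grammar is A → atom sep A | atom. Each atom is followed by either the separator (recurse) or end-of-string (stop) — no choice point.

Unambiguous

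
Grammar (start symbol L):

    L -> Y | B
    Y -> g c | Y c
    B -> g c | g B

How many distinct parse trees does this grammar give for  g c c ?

Parse trees for g c c:
  [L [Y [Y g c] c]]

1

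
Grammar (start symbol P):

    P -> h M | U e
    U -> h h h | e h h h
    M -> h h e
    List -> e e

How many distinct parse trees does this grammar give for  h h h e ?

Parse trees for h h h e:
  [P h [M h h e]]
  [P [U h h h] e]

2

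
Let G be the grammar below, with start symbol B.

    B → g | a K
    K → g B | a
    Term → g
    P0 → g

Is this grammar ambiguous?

(Term, P0 are unreachable from B, so their rules don't affect L(B).) Restricted to the reachable nonterminals, every rule has the form A → t or A → t B, and no two rules for the same A share a first terminal. The grammar encodes a DFA — one run per string.

Unambiguous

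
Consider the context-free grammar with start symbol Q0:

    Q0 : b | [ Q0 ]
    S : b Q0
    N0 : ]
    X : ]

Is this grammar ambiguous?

Unambiguous

(S, N0, X are unreachable from Q0, so their rules don't affect L(Q0).) Each string is a nest of matched brackets around a single atom. An opening bracket forces the recursive rule; an atom forces the base rule.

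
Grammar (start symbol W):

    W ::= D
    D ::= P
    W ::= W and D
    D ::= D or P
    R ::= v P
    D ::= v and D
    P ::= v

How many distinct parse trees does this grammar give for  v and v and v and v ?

Parse trees for v and v and v and v:
  [W [D v and [D v and [D v and [D [P v]]]]]]
  [W [W [D [P v]]] and [D v and [D v and [D [P v]]]]]
  [W [W [D v and [D [P v]]]] and [D v and [D [P v]]]]
  [W [W [W [D [P v]]] and [D [P v]]] and [D v and [D [P v]]]]
  [W [W [D v and [D v and [D [P v]]]]] and [D [P v]]]
  [W [W [W [D [P v]]] and [D v and [D [P v]]]] and [D [P v]]]
  [W [W [W [D v and [D [P v]]]] and [D [P v]]] and [D [P v]]]
  [W [W [W [W [D [P v]]] and [D [P v]]] and [D [P v]]] and [D [P v]]]

8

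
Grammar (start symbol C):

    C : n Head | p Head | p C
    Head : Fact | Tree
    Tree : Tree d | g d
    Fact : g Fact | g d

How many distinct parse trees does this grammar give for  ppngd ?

Parse trees for ppngd:
  [C p [C p [C n [Head [Fact g d]]]]]
  [C p [C p [C n [Head [Tree g d]]]]]

2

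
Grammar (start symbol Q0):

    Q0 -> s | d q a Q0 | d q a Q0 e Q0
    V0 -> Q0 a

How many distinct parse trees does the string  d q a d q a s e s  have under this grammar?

2

Parse trees for d q a d q a s e s:
  [Q0 d q a [Q0 d q a [Q0 s] e [Q0 s]]]
  [Q0 d q a [Q0 d q a [Q0 s]] e [Q0 s]]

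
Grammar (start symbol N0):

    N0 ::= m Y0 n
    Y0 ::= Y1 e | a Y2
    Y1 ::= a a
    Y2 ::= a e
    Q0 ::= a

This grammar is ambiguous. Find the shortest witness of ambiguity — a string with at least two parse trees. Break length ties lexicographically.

length 5: m a a e n has 2 parse trees

Two derivations of m a a e n:
  N0 ⇒ m Y0 n ⇒ m Y1 e n ⇒ m a a e n
  N0 ⇒ m Y0 n ⇒ m a Y2 n ⇒ m a a e n

m a a e n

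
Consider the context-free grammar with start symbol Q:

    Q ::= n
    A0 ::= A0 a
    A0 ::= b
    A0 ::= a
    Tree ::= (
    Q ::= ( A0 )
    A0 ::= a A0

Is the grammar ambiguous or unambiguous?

Ambiguous

Witness: ( a a )

Derivation 1: Q ⇒ ( A0 ) ⇒ ( A0 a ) ⇒ ( a a )
Derivation 2: Q ⇒ ( A0 ) ⇒ ( a A0 ) ⇒ ( a a )

Two distinct leftmost derivations for the same string.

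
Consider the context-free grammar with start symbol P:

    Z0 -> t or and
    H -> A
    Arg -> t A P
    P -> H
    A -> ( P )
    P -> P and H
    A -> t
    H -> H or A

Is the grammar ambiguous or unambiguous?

(Arg, Z0 are unreachable from P, so their rules don't affect L(P).) The grammar is stratified — P handles 'and' (left-recursive), H handles 'or', A atoms. Each operator has a fixed associativity and precedence level, so every string has one parse.

Unambiguous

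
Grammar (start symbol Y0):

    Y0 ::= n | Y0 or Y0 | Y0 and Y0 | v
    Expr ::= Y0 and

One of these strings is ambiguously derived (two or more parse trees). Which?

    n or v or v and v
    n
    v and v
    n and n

n or v or v and v

n or v or v and v: 5 trees
n: 1 tree
v and v: 1 tree
n and n: 1 tree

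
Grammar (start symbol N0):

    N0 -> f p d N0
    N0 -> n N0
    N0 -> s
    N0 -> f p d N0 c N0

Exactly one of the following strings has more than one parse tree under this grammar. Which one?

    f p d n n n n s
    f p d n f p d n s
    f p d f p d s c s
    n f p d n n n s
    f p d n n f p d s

f p d f p d s c s

f p d n n n n s: 1 tree
f p d n f p d n s: 1 tree
f p d f p d s c s: 2 trees
n f p d n n n s: 1 tree
f p d n n f p d s: 1 tree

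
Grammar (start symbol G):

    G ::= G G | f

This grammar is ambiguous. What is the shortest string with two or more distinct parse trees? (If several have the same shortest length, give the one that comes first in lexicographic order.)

f f f

length 1: no string has ≥2 trees
length 2: no string has ≥2 trees
length 3: f f f has 2 parse trees

Two derivations of f f f:
  G ⇒ G G ⇒ G G G ⇒ f G G ⇒ f f G ⇒ f f f
  G ⇒ G G ⇒ f G ⇒ f G G ⇒ f f G ⇒ f f f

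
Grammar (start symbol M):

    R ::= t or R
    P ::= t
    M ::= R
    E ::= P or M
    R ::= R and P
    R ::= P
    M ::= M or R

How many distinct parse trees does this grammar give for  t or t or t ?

4

Parse trees for t or t or t:
  [M [R t or [R t or [R [P t]]]]]
  [M [M [R [P t]]] or [R t or [R [P t]]]]
  [M [M [R t or [R [P t]]]] or [R [P t]]]
  [M [M [M [R [P t]]] or [R [P t]]] or [R [P t]]]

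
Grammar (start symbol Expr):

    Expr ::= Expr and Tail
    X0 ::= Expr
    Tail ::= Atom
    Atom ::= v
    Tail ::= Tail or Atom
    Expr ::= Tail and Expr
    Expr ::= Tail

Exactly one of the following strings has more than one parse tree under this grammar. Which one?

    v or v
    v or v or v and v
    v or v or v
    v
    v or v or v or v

v or v: 1 tree
v or v or v and v: 2 trees
v or v or v: 1 tree
v: 1 tree
v or v or v or v: 1 tree

v or v or v and v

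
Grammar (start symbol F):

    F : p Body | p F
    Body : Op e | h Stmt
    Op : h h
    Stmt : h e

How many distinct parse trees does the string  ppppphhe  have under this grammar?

2

Parse trees for ppppphhe:
  [F p [F p [F p [F p [F p [Body [Op h h] e]]]]]]
  [F p [F p [F p [F p [F p [Body h [Stmt h e]]]]]]]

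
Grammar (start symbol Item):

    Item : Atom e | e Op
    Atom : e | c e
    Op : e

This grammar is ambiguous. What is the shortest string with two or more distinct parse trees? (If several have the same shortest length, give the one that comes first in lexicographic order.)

e e

length 2: e e has 2 parse trees

Two derivations of e e:
  Item ⇒ Atom e ⇒ e e
  Item ⇒ e Op ⇒ e e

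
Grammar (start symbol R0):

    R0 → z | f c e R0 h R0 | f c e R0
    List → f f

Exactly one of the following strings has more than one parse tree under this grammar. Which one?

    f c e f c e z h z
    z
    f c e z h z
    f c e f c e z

f c e f c e z h z

f c e f c e z h z: 2 trees
z: 1 tree
f c e z h z: 1 tree
f c e f c e z: 1 tree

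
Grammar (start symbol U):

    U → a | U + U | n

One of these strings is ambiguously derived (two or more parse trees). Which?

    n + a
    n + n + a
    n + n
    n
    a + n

n + n + a

n + a: 1 tree
n + n + a: 2 trees
n + n: 1 tree
n: 1 tree
a + n: 1 tree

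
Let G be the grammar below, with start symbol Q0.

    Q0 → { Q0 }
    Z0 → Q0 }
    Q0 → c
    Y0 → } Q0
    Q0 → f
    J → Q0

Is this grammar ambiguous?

(Z0, Y0, J are unreachable from Q0, so their rules don't affect L(Q0).) L(Q0) is { openⁿ atom closeⁿ : n ≥ 0 }. The bracket depth fixes n, and the derivation is forced at every step.

Unambiguous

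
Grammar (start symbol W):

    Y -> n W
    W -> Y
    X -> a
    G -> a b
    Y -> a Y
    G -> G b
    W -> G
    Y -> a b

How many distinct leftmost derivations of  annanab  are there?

2

Parse trees for annanab:
  [W [Y a [Y n [W [Y n [W [Y a [Y n [W [Y a b]]]]]]]]]]
  [W [Y a [Y n [W [Y n [W [Y a [Y n [W [G a b]]]]]]]]]]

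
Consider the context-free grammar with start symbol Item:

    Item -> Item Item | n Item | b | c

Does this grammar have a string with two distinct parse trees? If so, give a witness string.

Witness: b b b

Derivation 1: Item ⇒ Item Item ⇒ Item Item Item ⇒ b Item Item ⇒ b b Item ⇒ b b b
Derivation 2: Item ⇒ Item Item ⇒ b Item ⇒ b Item Item ⇒ b b Item ⇒ b b b

Two distinct leftmost derivations for the same string.

Ambiguous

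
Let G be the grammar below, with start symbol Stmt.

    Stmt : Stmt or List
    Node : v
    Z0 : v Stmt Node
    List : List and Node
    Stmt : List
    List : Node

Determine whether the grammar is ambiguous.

(Z0 is unreachable from Stmt, so its rules don't affect L(Stmt).) This is a standard precedence ladder (Stmt over List over Node), with each level left-recursive on its own operator ('or' at Stmt, 'and' at List). That structure is LR(1), hence unambiguous.

Unambiguous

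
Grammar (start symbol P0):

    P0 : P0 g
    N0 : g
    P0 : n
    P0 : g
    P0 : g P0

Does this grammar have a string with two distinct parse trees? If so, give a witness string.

Witness: g g

Derivation 1: P0 ⇒ P0 g ⇒ g g
Derivation 2: P0 ⇒ g P0 ⇒ g g

Two distinct leftmost derivations for the same string.

Ambiguous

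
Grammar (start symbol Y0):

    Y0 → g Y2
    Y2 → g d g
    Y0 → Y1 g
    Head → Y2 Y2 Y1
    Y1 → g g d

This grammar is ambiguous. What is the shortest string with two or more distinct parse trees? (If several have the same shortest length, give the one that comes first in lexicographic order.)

g g d g

length 4: g g d g has 2 parse trees

Two derivations of g g d g:
  Y0 ⇒ g Y2 ⇒ g g d g
  Y0 ⇒ Y1 g ⇒ g g d g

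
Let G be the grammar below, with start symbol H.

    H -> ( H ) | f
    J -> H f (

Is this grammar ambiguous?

Unambiguous

Only H is reachable from H; ignoring the rest: Each string is a nest of matched brackets around a single atom. An opening bracket forces the recursive rule; an atom forces the base rule.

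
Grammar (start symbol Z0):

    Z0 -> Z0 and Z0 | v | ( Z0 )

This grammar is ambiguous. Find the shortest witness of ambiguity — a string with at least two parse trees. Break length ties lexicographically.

v and v and v

length 1: no string has ≥2 trees
length 3: no string has ≥2 trees
length 5: v and v and v has 2 parse trees

Two derivations of v and v and v:
  Z0 ⇒ Z0 and Z0 ⇒ Z0 and Z0 and Z0 ⇒ v and Z0 and Z0 ⇒ v and v and Z0 ⇒ v and v and v
  Z0 ⇒ Z0 and Z0 ⇒ v and Z0 ⇒ v and Z0 and Z0 ⇒ v and v and Z0 ⇒ v and v and v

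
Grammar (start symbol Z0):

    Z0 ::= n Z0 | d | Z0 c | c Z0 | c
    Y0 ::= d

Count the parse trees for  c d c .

2

Parse trees for c d c:
  [Z0 [Z0 c [Z0 d]] c]
  [Z0 c [Z0 [Z0 d] c]]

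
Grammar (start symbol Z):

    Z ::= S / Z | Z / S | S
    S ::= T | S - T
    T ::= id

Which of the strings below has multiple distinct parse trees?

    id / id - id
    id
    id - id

id / id - id

id / id - id: 2 trees
id: 1 tree
id - id: 1 tree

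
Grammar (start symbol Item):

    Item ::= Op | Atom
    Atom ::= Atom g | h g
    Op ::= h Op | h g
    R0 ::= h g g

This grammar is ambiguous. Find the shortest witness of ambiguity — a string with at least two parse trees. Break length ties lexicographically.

h g

length 2: h g has 2 parse trees

Two derivations of h g:
  Item ⇒ Op ⇒ h g
  Item ⇒ Atom ⇒ h g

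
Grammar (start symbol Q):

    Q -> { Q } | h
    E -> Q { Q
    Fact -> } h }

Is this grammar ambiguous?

(E, Fact are unreachable from Q, so their rules don't affect L(Q).) Each string is a nest of matched brackets around a single atom. An opening bracket forces the recursive rule; an atom forces the base rule.

Unambiguous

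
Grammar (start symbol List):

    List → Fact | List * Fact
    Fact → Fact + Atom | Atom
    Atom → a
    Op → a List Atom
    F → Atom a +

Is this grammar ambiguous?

Only List, Fact, Atom are reachable from List; ignoring the rest: This is a standard precedence ladder (List over Fact over Atom), with each level left-recursive on its own operator ('*' at List, '+' at Fact). That structure is LR(1), hence unambiguous.

Unambiguous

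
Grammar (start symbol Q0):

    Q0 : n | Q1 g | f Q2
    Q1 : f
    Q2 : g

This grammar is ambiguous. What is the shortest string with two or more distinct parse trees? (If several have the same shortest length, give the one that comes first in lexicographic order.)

length 1: no string has ≥2 trees
length 2: f g has 2 parse trees

Two derivations of f g:
  Q0 ⇒ Q1 g ⇒ f g
  Q0 ⇒ f Q2 ⇒ f g

f g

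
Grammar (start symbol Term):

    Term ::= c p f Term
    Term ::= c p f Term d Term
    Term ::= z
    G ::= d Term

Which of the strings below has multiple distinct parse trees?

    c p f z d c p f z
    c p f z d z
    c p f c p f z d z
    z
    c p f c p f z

c p f c p f z d z

c p f z d c p f z: 1 tree
c p f z d z: 1 tree
c p f c p f z d z: 2 trees
z: 1 tree
c p f c p f z: 1 tree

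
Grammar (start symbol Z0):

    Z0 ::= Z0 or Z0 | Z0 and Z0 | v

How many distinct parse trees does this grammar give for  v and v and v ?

2

Parse trees for v and v and v:
  [Z0 [Z0 v] and [Z0 [Z0 v] and [Z0 v]]]
  [Z0 [Z0 [Z0 v] and [Z0 v]] and [Z0 v]]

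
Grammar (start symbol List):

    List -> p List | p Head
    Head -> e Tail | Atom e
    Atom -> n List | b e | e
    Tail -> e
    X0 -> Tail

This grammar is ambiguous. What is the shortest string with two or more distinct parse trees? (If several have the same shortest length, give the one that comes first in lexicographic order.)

length 3: p e e has 2 parse trees

Two derivations of p e e:
  List ⇒ p Head ⇒ p e Tail ⇒ p e e
  List ⇒ p Head ⇒ p Atom e ⇒ p e e

p e e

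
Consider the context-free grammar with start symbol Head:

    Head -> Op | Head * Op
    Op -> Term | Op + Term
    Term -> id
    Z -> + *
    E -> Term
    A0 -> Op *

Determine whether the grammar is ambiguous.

(Z, E, A0 are unreachable from Head, so their rules don't affect L(Head).) This is a standard precedence ladder (Head over Op over Term), with each level left-recursive on its own operator ('*' at Head, '+' at Op). That structure is LR(1), hence unambiguous.

Unambiguous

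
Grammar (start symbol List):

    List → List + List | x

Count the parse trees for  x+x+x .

Parse trees for x+x+x:
  [List [List x] + [List [List x] + [List x]]]
  [List [List [List x] + [List x]] + [List x]]

2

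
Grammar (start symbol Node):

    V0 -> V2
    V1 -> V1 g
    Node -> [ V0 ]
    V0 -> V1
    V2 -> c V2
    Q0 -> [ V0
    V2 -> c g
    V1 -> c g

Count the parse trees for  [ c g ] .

2

Parse trees for [ c g ]:
  [Node [ [V0 [V2 c g]] ]]
  [Node [ [V0 [V1 c g]] ]]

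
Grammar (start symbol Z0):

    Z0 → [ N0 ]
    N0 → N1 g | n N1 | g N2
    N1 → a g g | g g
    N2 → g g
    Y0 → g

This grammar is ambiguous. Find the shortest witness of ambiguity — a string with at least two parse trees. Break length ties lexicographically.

length 5: [ g g g ] has 2 parse trees

Two derivations of [ g g g ]:
  Z0 ⇒ [ N0 ] ⇒ [ N1 g ] ⇒ [ g g g ]
  Z0 ⇒ [ N0 ] ⇒ [ g N2 ] ⇒ [ g g g ]

[ g g g ]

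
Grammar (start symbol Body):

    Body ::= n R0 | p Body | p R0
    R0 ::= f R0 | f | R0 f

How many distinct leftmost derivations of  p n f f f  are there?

Parse trees for p n f f f:
  [Body p [Body n [R0 f [R0 f [R0 f]]]]]
  [Body p [Body n [R0 f [R0 [R0 f] f]]]]
  [Body p [Body n [R0 [R0 f [R0 f]] f]]]
  [Body p [Body n [R0 [R0 [R0 f] f] f]]]

4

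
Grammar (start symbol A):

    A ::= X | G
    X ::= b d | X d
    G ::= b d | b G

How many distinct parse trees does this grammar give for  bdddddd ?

Parse trees for bdddddd:
  [A [X [X [X [X [X [X b d] d] d] d] d] d]]

1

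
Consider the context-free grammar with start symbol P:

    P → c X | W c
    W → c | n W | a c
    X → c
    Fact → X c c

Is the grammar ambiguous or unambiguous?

Witness: c c

Derivation 1: P ⇒ c X ⇒ c c
Derivation 2: P ⇒ W c ⇒ c c

Two distinct leftmost derivations for the same string.

Ambiguous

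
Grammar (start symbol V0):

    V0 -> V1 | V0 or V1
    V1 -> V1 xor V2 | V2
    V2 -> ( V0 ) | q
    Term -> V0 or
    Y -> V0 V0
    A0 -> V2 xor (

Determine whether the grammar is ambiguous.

Only V0, V1, V2 are reachable from V0; ignoring the rest: V0 → V0 or V1 | V1  ;  V1 → V1 xor V2 | V2  — a left-associative chain with V2 at the bottom. Each string factors uniquely by precedence.

Unambiguous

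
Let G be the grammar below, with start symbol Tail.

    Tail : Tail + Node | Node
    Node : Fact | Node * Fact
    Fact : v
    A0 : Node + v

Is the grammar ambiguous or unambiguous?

(A0 is unreachable from Tail, so its rules don't affect L(Tail).) This is a standard precedence ladder (Tail over Node over Fact), with each level left-recursive on its own operator ('+' at Tail, '*' at Node). That structure is LR(1), hence unambiguous.

Unambiguous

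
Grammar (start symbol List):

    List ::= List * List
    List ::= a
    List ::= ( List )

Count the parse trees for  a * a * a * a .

Parse trees for a * a * a * a:
  [List [List a] * [List [List a] * [List [List a] * [List a]]]]
  [List [List a] * [List [List [List a] * [List a]] * [List a]]]
  [List [List [List a] * [List a]] * [List [List a] * [List a]]]
  [List [List [List a] * [List [List a] * [List a]]] * [List a]]
  [List [List [List [List a] * [List a]] * [List a]] * [List a]]

5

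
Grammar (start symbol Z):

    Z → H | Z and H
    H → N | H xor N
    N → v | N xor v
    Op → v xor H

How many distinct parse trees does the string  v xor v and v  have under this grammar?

2

Parse trees for v xor v and v:
  [Z [Z [H [N [N v] xor v]]] and [H [N v]]]
  [Z [Z [H [H [N v]] xor [N v]]] and [H [N v]]]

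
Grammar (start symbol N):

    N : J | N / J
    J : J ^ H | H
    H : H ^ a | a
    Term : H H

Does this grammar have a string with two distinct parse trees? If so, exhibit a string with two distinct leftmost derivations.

Ambiguous

Witness: a ^ a

Derivation 1: N ⇒ J ⇒ J ^ H ⇒ H ^ H ⇒ a ^ H ⇒ a ^ a
Derivation 2: N ⇒ J ⇒ H ⇒ H ^ a ⇒ a ^ a

Two distinct leftmost derivations for the same string.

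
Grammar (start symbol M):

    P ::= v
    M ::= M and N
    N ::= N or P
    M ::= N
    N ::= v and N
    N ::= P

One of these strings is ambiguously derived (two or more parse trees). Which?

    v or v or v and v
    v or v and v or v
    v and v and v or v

v or v or v and v: 1 tree
v or v and v or v: 1 tree
v and v and v or v: 7 trees

v and v and v or v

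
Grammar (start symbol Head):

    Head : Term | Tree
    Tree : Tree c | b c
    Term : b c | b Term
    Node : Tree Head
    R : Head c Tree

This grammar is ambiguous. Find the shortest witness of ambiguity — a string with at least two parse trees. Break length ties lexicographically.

b c

length 2: b c has 2 parse trees

Two derivations of b c:
  Head ⇒ Term ⇒ b c
  Head ⇒ Tree ⇒ b c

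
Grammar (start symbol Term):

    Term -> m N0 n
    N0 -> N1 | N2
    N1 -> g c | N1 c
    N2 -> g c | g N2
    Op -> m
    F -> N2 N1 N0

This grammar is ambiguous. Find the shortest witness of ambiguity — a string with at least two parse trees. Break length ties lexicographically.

length 4: m g c n has 2 parse trees

Two derivations of m g c n:
  Term ⇒ m N0 n ⇒ m N1 n ⇒ m g c n
  Term ⇒ m N0 n ⇒ m N2 n ⇒ m g c n

m g c n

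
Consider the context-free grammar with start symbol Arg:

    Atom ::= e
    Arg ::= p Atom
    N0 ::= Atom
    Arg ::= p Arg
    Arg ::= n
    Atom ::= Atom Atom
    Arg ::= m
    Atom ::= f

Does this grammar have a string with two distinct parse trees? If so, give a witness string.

Witness: p e e e

Derivation 1: Arg ⇒ p Atom ⇒ p Atom Atom ⇒ p e Atom ⇒ p e Atom Atom ⇒ p e e Atom ⇒ p e e e
Derivation 2: Arg ⇒ p Atom ⇒ p Atom Atom ⇒ p Atom Atom Atom ⇒ p e Atom Atom ⇒ p e e Atom ⇒ p e e e

Two distinct leftmost derivations for the same string.

Ambiguous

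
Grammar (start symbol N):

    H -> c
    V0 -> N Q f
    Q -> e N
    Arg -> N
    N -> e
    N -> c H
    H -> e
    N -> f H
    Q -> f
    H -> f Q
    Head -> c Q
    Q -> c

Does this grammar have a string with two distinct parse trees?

Only N, H, Q are reachable from N; ignoring the rest: The reachable rules are right-linear with at most one rule per (nonterminal, next-terminal) pair. Each input token forces the next rule, so parsing is deterministic.

Unambiguous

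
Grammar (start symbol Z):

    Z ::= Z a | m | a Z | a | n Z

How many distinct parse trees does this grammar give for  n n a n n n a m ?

Parse trees for n n a n n n a m:
  [Z n [Z n [Z a [Z n [Z n [Z n [Z a [Z m]]]]]]]]

1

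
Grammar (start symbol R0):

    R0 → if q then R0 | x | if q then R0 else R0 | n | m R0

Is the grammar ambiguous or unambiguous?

Witness: if q then if q then n else n

Derivation 1: R0 ⇒ if q then R0 ⇒ if q then if q then R0 else R0 ⇒ if q then if q then n else R0 ⇒ if q then if q then n else n
Derivation 2: R0 ⇒ if q then R0 else R0 ⇒ if q then if q then R0 else R0 ⇒ if q then if q then n else R0 ⇒ if q then if q then n else n

Two distinct leftmost derivations for the same string.

Ambiguous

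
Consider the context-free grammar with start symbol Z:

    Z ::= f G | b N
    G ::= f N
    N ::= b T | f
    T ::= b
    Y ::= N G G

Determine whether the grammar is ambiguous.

Only Z, G, N, T are reachable from Z; ignoring the rest: Restricted to the reachable nonterminals, every rule has the form A → t or A → t B, and no two rules for the same A share a first terminal. The grammar encodes a DFA — one run per string.

Unambiguous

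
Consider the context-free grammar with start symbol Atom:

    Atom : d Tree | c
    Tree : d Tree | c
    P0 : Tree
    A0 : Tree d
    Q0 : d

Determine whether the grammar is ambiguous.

Only Atom, Tree are reachable from Atom; ignoring the rest: Each reachable nonterminal has at most one production per leading terminal, and all productions are right-linear; the derivation is determined token-by-token.

Unambiguous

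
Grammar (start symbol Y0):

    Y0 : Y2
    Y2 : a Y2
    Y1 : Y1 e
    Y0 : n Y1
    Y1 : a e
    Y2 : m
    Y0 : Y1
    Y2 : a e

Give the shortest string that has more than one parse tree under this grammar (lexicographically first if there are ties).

length 1: no string has ≥2 trees
length 2: a e has 2 parse trees

Two derivations of a e:
  Y0 ⇒ Y2 ⇒ a e
  Y0 ⇒ Y1 ⇒ a e

a e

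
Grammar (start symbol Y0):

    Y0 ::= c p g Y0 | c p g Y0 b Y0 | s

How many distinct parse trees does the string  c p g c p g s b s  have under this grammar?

Parse trees for c p g c p g s b s:
  [Y0 c p g [Y0 c p g [Y0 s] b [Y0 s]]]
  [Y0 c p g [Y0 c p g [Y0 s]] b [Y0 s]]

2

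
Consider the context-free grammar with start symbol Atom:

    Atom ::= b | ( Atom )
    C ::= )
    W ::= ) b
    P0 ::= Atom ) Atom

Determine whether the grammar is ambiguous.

Only Atom is reachable from Atom; ignoring the rest: Each string is a nest of matched brackets around a single atom. An opening bracket forces the recursive rule; an atom forces the base rule.

Unambiguous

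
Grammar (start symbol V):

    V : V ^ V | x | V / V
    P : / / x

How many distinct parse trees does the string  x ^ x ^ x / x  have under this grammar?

5

Parse trees for x ^ x ^ x / x:
  [V [V x] ^ [V [V x] ^ [V [V x] / [V x]]]]
  [V [V x] ^ [V [V [V x] ^ [V x]] / [V x]]]
  [V [V [V x] ^ [V x]] ^ [V [V x] / [V x]]]
  [V [V [V x] ^ [V [V x] ^ [V x]]] / [V x]]
  [V [V [V [V x] ^ [V x]] ^ [V x]] / [V x]]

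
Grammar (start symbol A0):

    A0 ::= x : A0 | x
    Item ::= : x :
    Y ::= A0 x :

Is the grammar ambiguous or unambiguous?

Unambiguous

(Item, Y are unreachable from A0, so their rules don't affect L(A0).) Right-recursive list with a separator: after each atom, whether the separator follows determines the rule. One parse per string.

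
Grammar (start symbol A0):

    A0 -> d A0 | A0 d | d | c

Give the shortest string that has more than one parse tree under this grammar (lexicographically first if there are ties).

length 1: no string has ≥2 trees
length 2: d d has 2 parse trees

Two derivations of d d:
  A0 ⇒ d A0 ⇒ d d
  A0 ⇒ A0 d ⇒ d d

d d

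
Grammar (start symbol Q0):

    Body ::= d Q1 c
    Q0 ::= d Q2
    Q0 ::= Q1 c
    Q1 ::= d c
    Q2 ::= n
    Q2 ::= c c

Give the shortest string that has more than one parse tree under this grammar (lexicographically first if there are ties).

length 2: no string has ≥2 trees
length 3: d c c has 2 parse trees

Two derivations of d c c:
  Q0 ⇒ d Q2 ⇒ d c c
  Q0 ⇒ Q1 c ⇒ d c c

d c c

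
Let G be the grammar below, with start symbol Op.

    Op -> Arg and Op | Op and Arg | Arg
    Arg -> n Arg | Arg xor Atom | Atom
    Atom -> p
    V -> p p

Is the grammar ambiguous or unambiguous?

Ambiguous

Witness: p and p

Derivation 1: Op ⇒ Arg and Op ⇒ Atom and Op ⇒ p and Op ⇒ p and Arg ⇒ p and Atom ⇒ p and p
Derivation 2: Op ⇒ Op and Arg ⇒ Arg and Arg ⇒ Atom and Arg ⇒ p and Arg ⇒ p and Atom ⇒ p and p

Two distinct leftmost derivations for the same string.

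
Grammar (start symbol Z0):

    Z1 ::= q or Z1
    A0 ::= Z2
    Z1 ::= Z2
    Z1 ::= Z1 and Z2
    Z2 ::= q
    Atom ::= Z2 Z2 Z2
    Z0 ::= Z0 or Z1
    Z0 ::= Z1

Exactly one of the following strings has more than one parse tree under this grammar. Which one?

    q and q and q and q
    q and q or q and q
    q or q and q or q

q or q and q or q

q and q and q and q: 1 tree
q and q or q and q: 1 tree
q or q and q or q: 3 trees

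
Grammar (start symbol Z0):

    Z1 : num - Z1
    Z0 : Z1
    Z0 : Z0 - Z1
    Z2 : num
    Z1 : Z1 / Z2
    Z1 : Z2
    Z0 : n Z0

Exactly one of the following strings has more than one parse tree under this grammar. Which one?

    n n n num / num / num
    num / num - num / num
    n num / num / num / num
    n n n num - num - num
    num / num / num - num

n n n num / num / num: 1 tree
num / num - num / num: 1 tree
n num / num / num / num: 1 tree
n n n num - num - num: 19 trees
num / num / num - num: 1 tree

n n n num - num - num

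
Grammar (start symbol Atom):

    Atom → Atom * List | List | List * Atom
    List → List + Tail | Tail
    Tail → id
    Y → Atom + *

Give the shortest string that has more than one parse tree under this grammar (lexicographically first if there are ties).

length 1: no string has ≥2 trees
length 3: id * id has 2 parse trees

Two derivations of id * id:
  Atom ⇒ Atom * List ⇒ List * List ⇒ Tail * List ⇒ id * List ⇒ id * Tail ⇒ id * id
  Atom ⇒ List * Atom ⇒ Tail * Atom ⇒ id * Atom ⇒ id * List ⇒ id * Tail ⇒ id * id

id * id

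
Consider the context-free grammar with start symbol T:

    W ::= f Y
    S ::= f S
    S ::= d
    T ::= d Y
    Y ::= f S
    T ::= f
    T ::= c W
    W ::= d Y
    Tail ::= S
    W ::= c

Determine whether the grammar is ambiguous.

Only T, W, Y, S are reachable from T; ignoring the rest: Each reachable nonterminal has at most one production per leading terminal, and all productions are right-linear; the derivation is determined token-by-token.

Unambiguous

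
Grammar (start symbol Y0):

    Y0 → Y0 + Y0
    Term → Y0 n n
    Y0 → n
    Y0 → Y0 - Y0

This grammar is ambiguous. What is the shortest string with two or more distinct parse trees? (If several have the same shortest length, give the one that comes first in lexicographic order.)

length 1: no string has ≥2 trees
length 3: no string has ≥2 trees
length 5: n + n + n has 2 parse trees

Two derivations of n + n + n:
  Y0 ⇒ Y0 + Y0 ⇒ Y0 + Y0 + Y0 ⇒ n + Y0 + Y0 ⇒ n + n + Y0 ⇒ n + n + n
  Y0 ⇒ Y0 + Y0 ⇒ n + Y0 ⇒ n + Y0 + Y0 ⇒ n + n + Y0 ⇒ n + n + n

n + n + n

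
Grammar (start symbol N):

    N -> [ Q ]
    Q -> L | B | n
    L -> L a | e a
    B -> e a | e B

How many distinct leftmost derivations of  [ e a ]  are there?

Parse trees for [ e a ]:
  [N [ [Q [L e a]] ]]
  [N [ [Q [B e a]] ]]

2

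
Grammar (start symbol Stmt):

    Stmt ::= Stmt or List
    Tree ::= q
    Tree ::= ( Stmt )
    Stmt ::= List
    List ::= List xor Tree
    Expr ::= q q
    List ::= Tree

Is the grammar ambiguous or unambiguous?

(Expr is unreachable from Stmt, so its rules don't affect L(Stmt).) Stmt → Stmt or List | List  ;  List → List xor Tree | Tree  — a left-associative chain with Tree at the bottom. Each string factors uniquely by precedence.

Unambiguous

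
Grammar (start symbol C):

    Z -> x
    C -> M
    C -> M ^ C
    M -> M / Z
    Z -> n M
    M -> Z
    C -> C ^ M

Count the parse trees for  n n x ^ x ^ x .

4

Parse trees for n n x ^ x ^ x:
  [C [M [Z n [M [Z n [M [Z x]]]]]] ^ [C [M [Z x]] ^ [C [M [Z x]]]]]
  [C [M [Z n [M [Z n [M [Z x]]]]]] ^ [C [C [M [Z x]]] ^ [M [Z x]]]]
  [C [C [M [Z n [M [Z n [M [Z x]]]]]] ^ [C [M [Z x]]]] ^ [M [Z x]]]
  [C [C [C [M [Z n [M [Z n [M [Z x]]]]]]] ^ [M [Z x]]] ^ [M [Z x]]]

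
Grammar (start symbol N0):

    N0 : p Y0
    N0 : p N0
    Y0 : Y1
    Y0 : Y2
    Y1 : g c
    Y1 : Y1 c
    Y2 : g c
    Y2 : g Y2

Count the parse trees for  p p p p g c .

Parse trees for p p p p g c:
  [N0 p [N0 p [N0 p [N0 p [Y0 [Y1 g c]]]]]]
  [N0 p [N0 p [N0 p [N0 p [Y0 [Y2 g c]]]]]]

2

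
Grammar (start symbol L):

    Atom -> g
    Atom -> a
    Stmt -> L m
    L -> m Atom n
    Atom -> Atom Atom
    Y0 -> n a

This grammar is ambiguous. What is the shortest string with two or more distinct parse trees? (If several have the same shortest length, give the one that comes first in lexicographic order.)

length 3: no string has ≥2 trees
length 4: no string has ≥2 trees
length 5: m a a a n has 2 parse trees

Two derivations of m a a a n:
  L ⇒ m Atom n ⇒ m Atom Atom n ⇒ m a Atom n ⇒ m a Atom Atom n ⇒ m a a Atom n ⇒ m a a a n
  L ⇒ m Atom n ⇒ m Atom Atom n ⇒ m Atom Atom Atom n ⇒ m a Atom Atom n ⇒ m a a Atom n ⇒ m a a a n

m a a a n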